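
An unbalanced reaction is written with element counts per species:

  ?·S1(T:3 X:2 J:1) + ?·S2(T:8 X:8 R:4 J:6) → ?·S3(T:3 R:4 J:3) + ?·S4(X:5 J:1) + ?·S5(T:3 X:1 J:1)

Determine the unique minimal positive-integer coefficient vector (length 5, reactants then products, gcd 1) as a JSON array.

T: 1·3+3·8 = 27 | 3·3+4·0+6·3 = 27
X: 1·2+3·8 = 26 | 3·0+4·5+6·1 = 26
R: 1·0+3·4 = 12 | 3·4+4·0+6·0 = 12
J: 1·1+3·6 = 19 | 3·3+4·1+6·1 = 19
gcd(1,3,3,4,6) = 1

Coefficients: [1, 3, 3, 4, 6]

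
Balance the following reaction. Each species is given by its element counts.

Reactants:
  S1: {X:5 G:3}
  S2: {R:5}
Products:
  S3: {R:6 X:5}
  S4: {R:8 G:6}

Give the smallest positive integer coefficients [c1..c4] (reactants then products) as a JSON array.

Coefficients: [2, 4, 2, 1]

R: 2·0+4·5 = 20 | 2·6+1·8 = 20
X: 2·5+4·0 = 10 | 2·5+1·0 = 10
G: 2·3+4·0 = 6 | 2·0+1·6 = 6
gcd(2,4,2,1) = 1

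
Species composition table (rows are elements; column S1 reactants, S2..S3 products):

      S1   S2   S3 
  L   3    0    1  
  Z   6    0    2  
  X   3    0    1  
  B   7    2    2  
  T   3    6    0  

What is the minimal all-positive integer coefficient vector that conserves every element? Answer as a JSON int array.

Coefficients: [2, 1, 6]

L: 2·3 = 6 | 1·0+6·1 = 6
Z: 2·6 = 12 | 1·0+6·2 = 12
X: 2·3 = 6 | 1·0+6·1 = 6
B: 2·7 = 14 | 1·2+6·2 = 14
T: 2·3 = 6 | 1·6+6·0 = 6
gcd(2,1,6) = 1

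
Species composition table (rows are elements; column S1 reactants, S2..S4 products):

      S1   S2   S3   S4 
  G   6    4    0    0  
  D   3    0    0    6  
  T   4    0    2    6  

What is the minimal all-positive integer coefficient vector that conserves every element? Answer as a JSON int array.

G: 2·6 = 12 | 3·4+1·0+1·0 = 12
D: 2·3 = 6 | 3·0+1·0+1·6 = 6
T: 2·4 = 8 | 3·0+1·2+1·6 = 8
gcd(2,3,1,1) = 1

Coefficients: [2, 3, 1, 1]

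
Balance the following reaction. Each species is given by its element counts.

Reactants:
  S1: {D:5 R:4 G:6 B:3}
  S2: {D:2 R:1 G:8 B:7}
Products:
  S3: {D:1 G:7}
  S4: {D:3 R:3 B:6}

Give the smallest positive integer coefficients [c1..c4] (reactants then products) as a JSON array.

D: 3·5+3·2 = 21 | 6·1+5·3 = 21
R: 3·4+3·1 = 15 | 6·0+5·3 = 15
G: 3·6+3·8 = 42 | 6·7+5·0 = 42
B: 3·3+3·7 = 30 | 6·0+5·6 = 30
gcd(3,3,6,5) = 1

Coefficients: [3, 3, 6, 5]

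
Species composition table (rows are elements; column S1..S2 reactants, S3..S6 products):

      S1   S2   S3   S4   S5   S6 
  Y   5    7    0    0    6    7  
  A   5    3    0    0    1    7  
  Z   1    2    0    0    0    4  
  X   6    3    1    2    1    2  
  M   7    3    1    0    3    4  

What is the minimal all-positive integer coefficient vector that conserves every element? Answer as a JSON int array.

Coefficients: [2, 5, 5, 6, 4, 3]

Y: 2·5+5·7 = 45 | 5·0+6·0+4·6+3·7 = 45
A: 2·5+5·3 = 25 | 5·0+6·0+4·1+3·7 = 25
Z: 2·1+5·2 = 12 | 5·0+6·0+4·0+3·4 = 12
X: 2·6+5·3 = 27 | 5·1+6·2+4·1+3·2 = 27
M: 2·7+5·3 = 29 | 5·1+6·0+4·3+3·4 = 29
gcd(2,5,5,6,4,3) = 1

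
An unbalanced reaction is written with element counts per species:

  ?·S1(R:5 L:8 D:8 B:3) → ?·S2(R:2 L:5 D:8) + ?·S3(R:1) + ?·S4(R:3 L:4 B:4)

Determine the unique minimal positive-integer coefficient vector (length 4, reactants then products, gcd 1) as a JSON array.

Coefficients: [4, 4, 3, 3]

R: 4·5 = 20 | 4·2+3·1+3·3 = 20
L: 4·8 = 32 | 4·5+3·0+3·4 = 32
D: 4·8 = 32 | 4·8+3·0+3·0 = 32
B: 4·3 = 12 | 4·0+3·0+3·4 = 12
gcd(4,4,3,3) = 1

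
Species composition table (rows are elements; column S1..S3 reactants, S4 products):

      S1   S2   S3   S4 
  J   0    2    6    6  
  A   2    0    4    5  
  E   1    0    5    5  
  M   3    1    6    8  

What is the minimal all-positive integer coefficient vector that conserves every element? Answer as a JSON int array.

Coefficients: [5, 3, 5, 6]

J: 5·0+3·2+5·6 = 36 | 6·6 = 36
A: 5·2+3·0+5·4 = 30 | 6·5 = 30
E: 5·1+3·0+5·5 = 30 | 6·5 = 30
M: 5·3+3·1+5·6 = 48 | 6·8 = 48
gcd(5,3,5,6) = 1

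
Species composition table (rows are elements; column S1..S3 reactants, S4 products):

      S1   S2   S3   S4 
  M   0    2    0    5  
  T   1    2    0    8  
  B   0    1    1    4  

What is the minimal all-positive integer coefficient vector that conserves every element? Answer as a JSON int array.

Coefficients: [6, 5, 3, 2]

M: 6·0+5·2+3·0 = 10 | 2·5 = 10
T: 6·1+5·2+3·0 = 16 | 2·8 = 16
B: 6·0+5·1+3·1 = 8 | 2·4 = 8
gcd(6,5,3,2) = 1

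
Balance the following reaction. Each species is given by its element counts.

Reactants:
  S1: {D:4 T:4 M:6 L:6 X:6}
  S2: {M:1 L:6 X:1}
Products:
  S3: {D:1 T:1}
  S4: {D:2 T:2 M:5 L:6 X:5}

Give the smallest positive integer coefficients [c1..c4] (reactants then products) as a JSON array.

Coefficients: [4, 1, 6, 5]

D: 4·4+1·0 = 16 | 6·1+5·2 = 16
T: 4·4+1·0 = 16 | 6·1+5·2 = 16
M: 4·6+1·1 = 25 | 6·0+5·5 = 25
L: 4·6+1·6 = 30 | 6·0+5·6 = 30
X: 4·6+1·1 = 25 | 6·0+5·5 = 25
gcd(4,1,6,5) = 1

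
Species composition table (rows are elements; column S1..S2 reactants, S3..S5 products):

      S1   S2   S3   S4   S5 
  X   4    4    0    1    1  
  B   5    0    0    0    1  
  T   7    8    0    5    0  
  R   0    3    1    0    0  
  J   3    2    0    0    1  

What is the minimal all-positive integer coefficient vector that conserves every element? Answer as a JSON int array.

X: 1·4+1·4 = 8 | 3·0+3·1+5·1 = 8
B: 1·5+1·0 = 5 | 3·0+3·0+5·1 = 5
T: 1·7+1·8 = 15 | 3·0+3·5+5·0 = 15
R: 1·0+1·3 = 3 | 3·1+3·0+5·0 = 3
J: 1·3+1·2 = 5 | 3·0+3·0+5·1 = 5
gcd(1,1,3,3,5) = 1

Coefficients: [1, 1, 3, 3, 5]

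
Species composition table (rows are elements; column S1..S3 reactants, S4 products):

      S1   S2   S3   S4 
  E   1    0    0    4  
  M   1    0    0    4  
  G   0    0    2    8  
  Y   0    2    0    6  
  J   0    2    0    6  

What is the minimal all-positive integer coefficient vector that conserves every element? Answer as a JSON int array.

E: 4·1+3·0+4·0 = 4 | 1·4 = 4
M: 4·1+3·0+4·0 = 4 | 1·4 = 4
G: 4·0+3·0+4·2 = 8 | 1·8 = 8
Y: 4·0+3·2+4·0 = 6 | 1·6 = 6
J: 4·0+3·2+4·0 = 6 | 1·6 = 6
gcd(4,3,4,1) = 1

Coefficients: [4, 3, 4, 1]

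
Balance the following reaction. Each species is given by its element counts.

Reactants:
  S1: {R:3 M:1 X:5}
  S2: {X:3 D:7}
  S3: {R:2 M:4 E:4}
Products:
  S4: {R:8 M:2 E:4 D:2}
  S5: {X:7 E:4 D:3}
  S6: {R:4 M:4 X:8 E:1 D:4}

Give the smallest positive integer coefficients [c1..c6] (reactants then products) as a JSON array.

R: 6·3+3·0+3·2 = 24 | 1·8+1·0+4·4 = 24
M: 6·1+3·0+3·4 = 18 | 1·2+1·0+4·4 = 18
X: 6·5+3·3+3·0 = 39 | 1·0+1·7+4·8 = 39
E: 6·0+3·0+3·4 = 12 | 1·4+1·4+4·1 = 12
D: 6·0+3·7+3·0 = 21 | 1·2+1·3+4·4 = 21
gcd(6,3,3,1,1,4) = 1

Coefficients: [6, 3, 3, 1, 1, 4]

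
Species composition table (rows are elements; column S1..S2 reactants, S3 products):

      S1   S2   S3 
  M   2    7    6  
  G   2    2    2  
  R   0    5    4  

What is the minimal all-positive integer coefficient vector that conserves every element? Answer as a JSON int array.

M: 1·2+4·7 = 30 | 5·6 = 30
G: 1·2+4·2 = 10 | 5·2 = 10
R: 1·0+4·5 = 20 | 5·4 = 20
gcd(1,4,5) = 1

Coefficients: [1, 4, 5]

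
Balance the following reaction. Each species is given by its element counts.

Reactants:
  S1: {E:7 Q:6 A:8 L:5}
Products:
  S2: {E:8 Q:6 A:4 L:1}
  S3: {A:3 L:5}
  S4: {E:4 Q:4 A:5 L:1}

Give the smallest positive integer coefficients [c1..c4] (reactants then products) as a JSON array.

E: 4·7 = 28 | 2·8+3·0+3·4 = 28
Q: 4·6 = 24 | 2·6+3·0+3·4 = 24
A: 4·8 = 32 | 2·4+3·3+3·5 = 32
L: 4·5 = 20 | 2·1+3·5+3·1 = 20
gcd(4,2,3,3) = 1

Coefficients: [4, 2, 3, 3]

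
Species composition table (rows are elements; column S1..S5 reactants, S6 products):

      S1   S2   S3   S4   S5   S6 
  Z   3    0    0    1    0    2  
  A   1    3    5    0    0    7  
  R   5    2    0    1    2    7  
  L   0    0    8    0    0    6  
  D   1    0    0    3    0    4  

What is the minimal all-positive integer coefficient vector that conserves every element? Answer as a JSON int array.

Z: 1·3+4·0+3·0+5·1+5·0 = 8 | 4·2 = 8
A: 1·1+4·3+3·5+5·0+5·0 = 28 | 4·7 = 28
R: 1·5+4·2+3·0+5·1+5·2 = 28 | 4·7 = 28
L: 1·0+4·0+3·8+5·0+5·0 = 24 | 4·6 = 24
D: 1·1+4·0+3·0+5·3+5·0 = 16 | 4·4 = 16
gcd(1,4,3,5,5,4) = 1

Coefficients: [1, 4, 3, 5, 5, 4]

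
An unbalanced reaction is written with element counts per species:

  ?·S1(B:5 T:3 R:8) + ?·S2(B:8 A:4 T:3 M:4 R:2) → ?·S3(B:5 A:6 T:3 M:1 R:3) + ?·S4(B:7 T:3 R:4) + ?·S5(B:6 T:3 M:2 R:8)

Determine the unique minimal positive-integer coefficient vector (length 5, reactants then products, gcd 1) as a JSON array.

B: 6·5+3·8 = 54 | 2·5+2·7+5·6 = 54
A: 6·0+3·4 = 12 | 2·6+2·0+5·0 = 12
T: 6·3+3·3 = 27 | 2·3+2·3+5·3 = 27
M: 6·0+3·4 = 12 | 2·1+2·0+5·2 = 12
R: 6·8+3·2 = 54 | 2·3+2·4+5·8 = 54
gcd(6,3,2,2,5) = 1

Coefficients: [6, 3, 2, 2, 5]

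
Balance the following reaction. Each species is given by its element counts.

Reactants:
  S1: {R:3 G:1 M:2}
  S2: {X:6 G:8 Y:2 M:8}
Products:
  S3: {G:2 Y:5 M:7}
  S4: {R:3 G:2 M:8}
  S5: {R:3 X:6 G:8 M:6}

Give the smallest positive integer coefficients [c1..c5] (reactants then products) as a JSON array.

Coefficients: [6, 5, 2, 1, 5]

R: 6·3+5·0 = 18 | 2·0+1·3+5·3 = 18
X: 6·0+5·6 = 30 | 2·0+1·0+5·6 = 30
G: 6·1+5·8 = 46 | 2·2+1·2+5·8 = 46
Y: 6·0+5·2 = 10 | 2·5+1·0+5·0 = 10
M: 6·2+5·8 = 52 | 2·7+1·8+5·6 = 52
gcd(6,5,2,1,5) = 1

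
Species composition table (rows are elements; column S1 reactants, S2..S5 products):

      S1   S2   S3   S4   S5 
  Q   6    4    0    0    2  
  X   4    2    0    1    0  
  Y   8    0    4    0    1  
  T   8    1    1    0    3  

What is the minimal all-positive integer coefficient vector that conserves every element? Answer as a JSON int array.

Coefficients: [2, 1, 3, 6, 4]

Q: 2·6 = 12 | 1·4+3·0+6·0+4·2 = 12
X: 2·4 = 8 | 1·2+3·0+6·1+4·0 = 8
Y: 2·8 = 16 | 1·0+3·4+6·0+4·1 = 16
T: 2·8 = 16 | 1·1+3·1+6·0+4·3 = 16
gcd(2,1,3,6,4) = 1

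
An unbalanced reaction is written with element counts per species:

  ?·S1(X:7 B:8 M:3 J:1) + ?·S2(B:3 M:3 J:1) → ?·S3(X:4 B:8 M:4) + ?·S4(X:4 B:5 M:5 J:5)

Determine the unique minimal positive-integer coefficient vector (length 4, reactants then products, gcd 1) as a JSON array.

X: 4·7+6·0 = 28 | 5·4+2·4 = 28
B: 4·8+6·3 = 50 | 5·8+2·5 = 50
M: 4·3+6·3 = 30 | 5·4+2·5 = 30
J: 4·1+6·1 = 10 | 5·0+2·5 = 10
gcd(4,6,5,2) = 1

Coefficients: [4, 6, 5, 2]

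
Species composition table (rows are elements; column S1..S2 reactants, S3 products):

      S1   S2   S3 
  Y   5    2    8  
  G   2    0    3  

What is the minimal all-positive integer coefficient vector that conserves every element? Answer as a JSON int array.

Coefficients: [6, 1, 4]

Y: 6·5+1·2 = 32 | 4·8 = 32
G: 6·2+1·0 = 12 | 4·3 = 12
gcd(6,1,4) = 1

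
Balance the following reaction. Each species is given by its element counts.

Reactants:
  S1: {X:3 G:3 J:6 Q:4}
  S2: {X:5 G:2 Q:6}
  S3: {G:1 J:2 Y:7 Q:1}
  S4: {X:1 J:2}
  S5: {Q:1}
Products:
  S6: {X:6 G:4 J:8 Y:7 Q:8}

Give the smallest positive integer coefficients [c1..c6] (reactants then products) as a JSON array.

X: 3·3+3·5+5·0+6·1+5·0 = 30 | 5·6 = 30
G: 3·3+3·2+5·1+6·0+5·0 = 20 | 5·4 = 20
J: 3·6+3·0+5·2+6·2+5·0 = 40 | 5·8 = 40
Y: 3·0+3·0+5·7+6·0+5·0 = 35 | 5·7 = 35
Q: 3·4+3·6+5·1+6·0+5·1 = 40 | 5·8 = 40
gcd(3,3,5,6,5,5) = 1

Coefficients: [3, 3, 5, 6, 5, 5]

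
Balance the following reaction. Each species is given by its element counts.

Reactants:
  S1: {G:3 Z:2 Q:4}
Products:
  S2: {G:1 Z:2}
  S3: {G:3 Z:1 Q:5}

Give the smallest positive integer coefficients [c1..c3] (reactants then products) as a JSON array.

Coefficients: [5, 3, 4]

G: 5·3 = 15 | 3·1+4·3 = 15
Z: 5·2 = 10 | 3·2+4·1 = 10
Q: 5·4 = 20 | 3·0+4·5 = 20
gcd(5,3,4) = 1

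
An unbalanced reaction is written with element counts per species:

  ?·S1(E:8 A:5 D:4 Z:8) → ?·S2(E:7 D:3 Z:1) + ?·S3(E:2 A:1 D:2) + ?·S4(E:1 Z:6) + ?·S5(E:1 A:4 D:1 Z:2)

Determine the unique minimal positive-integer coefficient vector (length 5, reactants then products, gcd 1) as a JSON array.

Coefficients: [5, 4, 1, 4, 6]

E: 5·8 = 40 | 4·7+1·2+4·1+6·1 = 40
A: 5·5 = 25 | 4·0+1·1+4·0+6·4 = 25
D: 5·4 = 20 | 4·3+1·2+4·0+6·1 = 20
Z: 5·8 = 40 | 4·1+1·0+4·6+6·2 = 40
gcd(5,4,1,4,6) = 1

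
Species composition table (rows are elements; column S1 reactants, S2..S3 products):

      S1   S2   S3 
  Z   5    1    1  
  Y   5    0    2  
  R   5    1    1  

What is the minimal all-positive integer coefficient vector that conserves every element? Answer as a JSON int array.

Coefficients: [2, 5, 5]

Z: 2·5 = 10 | 5·1+5·1 = 10
Y: 2·5 = 10 | 5·0+5·2 = 10
R: 2·5 = 10 | 5·1+5·1 = 10
gcd(2,5,5) = 1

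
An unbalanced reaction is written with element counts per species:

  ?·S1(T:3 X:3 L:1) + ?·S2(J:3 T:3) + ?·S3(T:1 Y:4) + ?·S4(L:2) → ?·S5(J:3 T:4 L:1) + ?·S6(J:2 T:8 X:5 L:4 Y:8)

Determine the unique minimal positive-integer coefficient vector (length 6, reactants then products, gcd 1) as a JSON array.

J: 5·0+5·3+6·0+5·0 = 15 | 3·3+3·2 = 15
T: 5·3+5·3+6·1+5·0 = 36 | 3·4+3·8 = 36
X: 5·3+5·0+6·0+5·0 = 15 | 3·0+3·5 = 15
L: 5·1+5·0+6·0+5·2 = 15 | 3·1+3·4 = 15
Y: 5·0+5·0+6·4+5·0 = 24 | 3·0+3·8 = 24
gcd(5,5,6,5,3,3) = 1

Coefficients: [5, 5, 6, 5, 3, 3]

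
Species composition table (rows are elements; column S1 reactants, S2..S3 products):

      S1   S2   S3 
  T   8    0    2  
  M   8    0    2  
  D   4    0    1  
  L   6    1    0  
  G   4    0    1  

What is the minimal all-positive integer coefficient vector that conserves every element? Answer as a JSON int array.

Coefficients: [1, 6, 4]

T: 1·8 = 8 | 6·0+4·2 = 8
M: 1·8 = 8 | 6·0+4·2 = 8
D: 1·4 = 4 | 6·0+4·1 = 4
L: 1·6 = 6 | 6·1+4·0 = 6
G: 1·4 = 4 | 6·0+4·1 = 4
gcd(1,6,4) = 1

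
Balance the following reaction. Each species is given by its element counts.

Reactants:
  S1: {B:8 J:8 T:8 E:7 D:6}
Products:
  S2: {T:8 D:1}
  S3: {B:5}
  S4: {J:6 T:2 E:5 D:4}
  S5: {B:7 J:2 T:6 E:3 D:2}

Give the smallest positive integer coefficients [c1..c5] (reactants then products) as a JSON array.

Coefficients: [4, 2, 5, 5, 1]

B: 4·8 = 32 | 2·0+5·5+5·0+1·7 = 32
J: 4·8 = 32 | 2·0+5·0+5·6+1·2 = 32
T: 4·8 = 32 | 2·8+5·0+5·2+1·6 = 32
E: 4·7 = 28 | 2·0+5·0+5·5+1·3 = 28
D: 4·6 = 24 | 2·1+5·0+5·4+1·2 = 24
gcd(4,2,5,5,1) = 1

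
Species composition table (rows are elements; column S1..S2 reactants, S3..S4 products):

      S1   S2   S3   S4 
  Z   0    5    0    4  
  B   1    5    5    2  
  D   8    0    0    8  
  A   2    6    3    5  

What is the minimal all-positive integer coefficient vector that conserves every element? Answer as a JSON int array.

Coefficients: [5, 4, 3, 5]

Z: 5·0+4·5 = 20 | 3·0+5·4 = 20
B: 5·1+4·5 = 25 | 3·5+5·2 = 25
D: 5·8+4·0 = 40 | 3·0+5·8 = 40
A: 5·2+4·6 = 34 | 3·3+5·5 = 34
gcd(5,4,3,5) = 1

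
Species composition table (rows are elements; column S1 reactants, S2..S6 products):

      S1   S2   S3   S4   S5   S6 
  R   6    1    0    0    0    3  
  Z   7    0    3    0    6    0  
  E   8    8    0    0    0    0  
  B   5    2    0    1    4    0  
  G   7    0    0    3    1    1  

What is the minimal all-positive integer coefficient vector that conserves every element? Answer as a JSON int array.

R: 3·6 = 18 | 3·1+5·0+5·0+1·0+5·3 = 18
Z: 3·7 = 21 | 3·0+5·3+5·0+1·6+5·0 = 21
E: 3·8 = 24 | 3·8+5·0+5·0+1·0+5·0 = 24
B: 3·5 = 15 | 3·2+5·0+5·1+1·4+5·0 = 15
G: 3·7 = 21 | 3·0+5·0+5·3+1·1+5·1 = 21
gcd(3,3,5,5,1,5) = 1

Coefficients: [3, 3, 5, 5, 1, 5]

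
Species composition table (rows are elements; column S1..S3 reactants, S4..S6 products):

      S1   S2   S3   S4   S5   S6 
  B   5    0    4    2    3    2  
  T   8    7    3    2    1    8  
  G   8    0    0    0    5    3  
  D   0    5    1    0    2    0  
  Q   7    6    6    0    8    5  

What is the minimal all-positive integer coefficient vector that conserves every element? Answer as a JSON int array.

B: 4·5+1·0+3·4 = 32 | 6·2+4·3+4·2 = 32
T: 4·8+1·7+3·3 = 48 | 6·2+4·1+4·8 = 48
G: 4·8+1·0+3·0 = 32 | 6·0+4·5+4·3 = 32
D: 4·0+1·5+3·1 = 8 | 6·0+4·2+4·0 = 8
Q: 4·7+1·6+3·6 = 52 | 6·0+4·8+4·5 = 52
gcd(4,1,3,6,4,4) = 1

Coefficients: [4, 1, 3, 6, 4, 4]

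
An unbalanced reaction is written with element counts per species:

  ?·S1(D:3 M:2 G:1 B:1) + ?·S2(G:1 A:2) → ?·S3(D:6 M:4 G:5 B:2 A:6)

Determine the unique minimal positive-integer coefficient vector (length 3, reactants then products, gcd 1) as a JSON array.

D: 2·3+3·0 = 6 | 1·6 = 6
M: 2·2+3·0 = 4 | 1·4 = 4
G: 2·1+3·1 = 5 | 1·5 = 5
B: 2·1+3·0 = 2 | 1·2 = 2
A: 2·0+3·2 = 6 | 1·6 = 6
gcd(2,3,1) = 1

Coefficients: [2, 3, 1]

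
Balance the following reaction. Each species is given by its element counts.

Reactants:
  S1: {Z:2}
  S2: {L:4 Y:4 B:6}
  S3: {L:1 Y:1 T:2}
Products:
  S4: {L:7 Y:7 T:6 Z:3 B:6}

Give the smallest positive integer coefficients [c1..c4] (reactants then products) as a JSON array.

L: 3·0+2·4+6·1 = 14 | 2·7 = 14
Y: 3·0+2·4+6·1 = 14 | 2·7 = 14
T: 3·0+2·0+6·2 = 12 | 2·6 = 12
Z: 3·2+2·0+6·0 = 6 | 2·3 = 6
B: 3·0+2·6+6·0 = 12 | 2·6 = 12
gcd(3,2,6,2) = 1

Coefficients: [3, 2, 6, 2]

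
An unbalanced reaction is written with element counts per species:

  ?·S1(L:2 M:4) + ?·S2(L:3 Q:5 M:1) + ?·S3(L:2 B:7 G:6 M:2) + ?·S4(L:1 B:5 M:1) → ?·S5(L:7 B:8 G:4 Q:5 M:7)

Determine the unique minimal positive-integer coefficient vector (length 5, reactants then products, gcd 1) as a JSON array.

L: 3·2+3·3+2·2+2·1 = 21 | 3·7 = 21
B: 3·0+3·0+2·7+2·5 = 24 | 3·8 = 24
G: 3·0+3·0+2·6+2·0 = 12 | 3·4 = 12
Q: 3·0+3·5+2·0+2·0 = 15 | 3·5 = 15
M: 3·4+3·1+2·2+2·1 = 21 | 3·7 = 21
gcd(3,3,2,2,3) = 1

Coefficients: [3, 3, 2, 2, 3]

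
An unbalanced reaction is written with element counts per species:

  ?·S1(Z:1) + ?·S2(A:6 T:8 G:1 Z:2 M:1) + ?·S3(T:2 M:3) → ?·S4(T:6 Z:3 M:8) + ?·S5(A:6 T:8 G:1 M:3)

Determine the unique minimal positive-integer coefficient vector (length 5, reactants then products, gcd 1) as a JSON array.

A: 4·0+1·6+6·0 = 6 | 2·0+1·6 = 6
T: 4·0+1·8+6·2 = 20 | 2·6+1·8 = 20
G: 4·0+1·1+6·0 = 1 | 2·0+1·1 = 1
Z: 4·1+1·2+6·0 = 6 | 2·3+1·0 = 6
M: 4·0+1·1+6·3 = 19 | 2·8+1·3 = 19
gcd(4,1,6,2,1) = 1

Coefficients: [4, 1, 6, 2, 1]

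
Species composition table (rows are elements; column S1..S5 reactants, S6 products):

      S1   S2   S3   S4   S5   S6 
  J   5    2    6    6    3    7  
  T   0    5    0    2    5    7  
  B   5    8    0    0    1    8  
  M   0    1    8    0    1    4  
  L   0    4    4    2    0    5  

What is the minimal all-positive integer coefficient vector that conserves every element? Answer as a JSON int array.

Coefficients: [1, 5, 2, 1, 3, 6]

J: 1·5+5·2+2·6+1·6+3·3 = 42 | 6·7 = 42
T: 1·0+5·5+2·0+1·2+3·5 = 42 | 6·7 = 42
B: 1·5+5·8+2·0+1·0+3·1 = 48 | 6·8 = 48
M: 1·0+5·1+2·8+1·0+3·1 = 24 | 6·4 = 24
L: 1·0+5·4+2·4+1·2+3·0 = 30 | 6·5 = 30
gcd(1,5,2,1,3,6) = 1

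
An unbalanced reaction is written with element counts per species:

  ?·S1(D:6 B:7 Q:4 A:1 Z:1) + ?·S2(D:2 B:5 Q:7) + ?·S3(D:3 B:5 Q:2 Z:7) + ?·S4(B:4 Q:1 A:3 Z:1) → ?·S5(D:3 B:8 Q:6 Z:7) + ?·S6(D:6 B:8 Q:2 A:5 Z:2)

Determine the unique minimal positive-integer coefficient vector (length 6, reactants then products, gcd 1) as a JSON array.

Coefficients: [1, 3, 6, 3, 6, 2]

D: 1·6+3·2+6·3+3·0 = 30 | 6·3+2·6 = 30
B: 1·7+3·5+6·5+3·4 = 64 | 6·8+2·8 = 64
Q: 1·4+3·7+6·2+3·1 = 40 | 6·6+2·2 = 40
A: 1·1+3·0+6·0+3·3 = 10 | 6·0+2·5 = 10
Z: 1·1+3·0+6·7+3·1 = 46 | 6·7+2·2 = 46
gcd(1,3,6,3,6,2) = 1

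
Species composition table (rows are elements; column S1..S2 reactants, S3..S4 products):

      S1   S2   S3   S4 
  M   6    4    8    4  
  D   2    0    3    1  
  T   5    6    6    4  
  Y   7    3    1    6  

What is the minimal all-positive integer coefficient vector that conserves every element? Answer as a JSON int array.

Coefficients: [4, 1, 1, 5]

M: 4·6+1·4 = 28 | 1·8+5·4 = 28
D: 4·2+1·0 = 8 | 1·3+5·1 = 8
T: 4·5+1·6 = 26 | 1·6+5·4 = 26
Y: 4·7+1·3 = 31 | 1·1+5·6 = 31
gcd(4,1,1,5) = 1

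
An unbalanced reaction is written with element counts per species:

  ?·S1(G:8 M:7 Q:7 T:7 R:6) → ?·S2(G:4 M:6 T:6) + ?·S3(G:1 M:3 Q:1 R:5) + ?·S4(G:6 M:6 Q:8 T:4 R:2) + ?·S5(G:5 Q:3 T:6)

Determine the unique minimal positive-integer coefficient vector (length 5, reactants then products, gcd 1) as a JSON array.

G: 6·8 = 48 | 1·4+6·1+3·6+4·5 = 48
M: 6·7 = 42 | 1·6+6·3+3·6+4·0 = 42
Q: 6·7 = 42 | 1·0+6·1+3·8+4·3 = 42
T: 6·7 = 42 | 1·6+6·0+3·4+4·6 = 42
R: 6·6 = 36 | 1·0+6·5+3·2+4·0 = 36
gcd(6,1,6,3,4) = 1

Coefficients: [6, 1, 6, 3, 4]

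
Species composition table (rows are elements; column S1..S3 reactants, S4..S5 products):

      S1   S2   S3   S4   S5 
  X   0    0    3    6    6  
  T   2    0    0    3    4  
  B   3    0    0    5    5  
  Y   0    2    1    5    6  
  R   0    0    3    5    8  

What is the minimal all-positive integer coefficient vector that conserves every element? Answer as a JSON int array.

X: 5·0+5·0+6·3 = 18 | 2·6+1·6 = 18
T: 5·2+5·0+6·0 = 10 | 2·3+1·4 = 10
B: 5·3+5·0+6·0 = 15 | 2·5+1·5 = 15
Y: 5·0+5·2+6·1 = 16 | 2·5+1·6 = 16
R: 5·0+5·0+6·3 = 18 | 2·5+1·8 = 18
gcd(5,5,6,2,1) = 1

Coefficients: [5, 5, 6, 2, 1]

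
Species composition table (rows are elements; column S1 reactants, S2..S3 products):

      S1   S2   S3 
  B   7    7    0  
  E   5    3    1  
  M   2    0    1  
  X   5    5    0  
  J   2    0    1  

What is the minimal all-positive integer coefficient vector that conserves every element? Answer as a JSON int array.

B: 1·7 = 7 | 1·7+2·0 = 7
E: 1·5 = 5 | 1·3+2·1 = 5
M: 1·2 = 2 | 1·0+2·1 = 2
X: 1·5 = 5 | 1·5+2·0 = 5
J: 1·2 = 2 | 1·0+2·1 = 2
gcd(1,1,2) = 1

Coefficients: [1, 1, 2]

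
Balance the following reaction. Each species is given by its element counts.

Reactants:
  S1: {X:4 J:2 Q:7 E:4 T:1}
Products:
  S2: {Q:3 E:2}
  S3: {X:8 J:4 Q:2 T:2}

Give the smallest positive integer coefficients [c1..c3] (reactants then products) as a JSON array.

X: 2·4 = 8 | 4·0+1·8 = 8
J: 2·2 = 4 | 4·0+1·4 = 4
Q: 2·7 = 14 | 4·3+1·2 = 14
E: 2·4 = 8 | 4·2+1·0 = 8
T: 2·1 = 2 | 4·0+1·2 = 2
gcd(2,4,1) = 1

Coefficients: [2, 4, 1]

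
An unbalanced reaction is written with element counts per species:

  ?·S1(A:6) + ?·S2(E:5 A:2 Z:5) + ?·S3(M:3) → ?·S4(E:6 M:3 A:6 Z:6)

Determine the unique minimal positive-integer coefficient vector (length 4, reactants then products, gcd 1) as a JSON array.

E: 3·0+6·5+5·0 = 30 | 5·6 = 30
M: 3·0+6·0+5·3 = 15 | 5·3 = 15
A: 3·6+6·2+5·0 = 30 | 5·6 = 30
Z: 3·0+6·5+5·0 = 30 | 5·6 = 30
gcd(3,6,5,5) = 1

Coefficients: [3, 6, 5, 5]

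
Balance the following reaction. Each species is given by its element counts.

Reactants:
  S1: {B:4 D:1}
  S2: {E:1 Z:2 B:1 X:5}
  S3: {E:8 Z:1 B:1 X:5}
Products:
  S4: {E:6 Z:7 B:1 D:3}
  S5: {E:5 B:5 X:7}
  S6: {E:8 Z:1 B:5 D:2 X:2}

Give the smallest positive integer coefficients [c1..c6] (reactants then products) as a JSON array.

Coefficients: [5, 2, 4, 1, 4, 1]

E: 5·0+2·1+4·8 = 34 | 1·6+4·5+1·8 = 34
Z: 5·0+2·2+4·1 = 8 | 1·7+4·0+1·1 = 8
B: 5·4+2·1+4·1 = 26 | 1·1+4·5+1·5 = 26
D: 5·1+2·0+4·0 = 5 | 1·3+4·0+1·2 = 5
X: 5·0+2·5+4·5 = 30 | 1·0+4·7+1·2 = 30
gcd(5,2,4,1,4,1) = 1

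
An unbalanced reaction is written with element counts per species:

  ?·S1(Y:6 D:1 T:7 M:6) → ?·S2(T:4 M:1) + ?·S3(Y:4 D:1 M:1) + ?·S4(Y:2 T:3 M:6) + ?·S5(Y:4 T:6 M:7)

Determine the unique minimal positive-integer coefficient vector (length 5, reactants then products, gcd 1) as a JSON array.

Y: 5·6 = 30 | 5·0+5·4+1·2+2·4 = 30
D: 5·1 = 5 | 5·0+5·1+1·0+2·0 = 5
T: 5·7 = 35 | 5·4+5·0+1·3+2·6 = 35
M: 5·6 = 30 | 5·1+5·1+1·6+2·7 = 30
gcd(5,5,5,1,2) = 1

Coefficients: [5, 5, 5, 1, 2]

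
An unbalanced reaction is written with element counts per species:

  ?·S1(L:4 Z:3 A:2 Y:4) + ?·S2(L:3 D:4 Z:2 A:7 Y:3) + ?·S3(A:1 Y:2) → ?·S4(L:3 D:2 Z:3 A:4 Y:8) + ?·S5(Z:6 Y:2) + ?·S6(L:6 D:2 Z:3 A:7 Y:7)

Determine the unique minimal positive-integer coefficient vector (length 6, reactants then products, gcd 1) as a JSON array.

Coefficients: [6, 3, 6, 1, 1, 5]

L: 6·4+3·3+6·0 = 33 | 1·3+1·0+5·6 = 33
D: 6·0+3·4+6·0 = 12 | 1·2+1·0+5·2 = 12
Z: 6·3+3·2+6·0 = 24 | 1·3+1·6+5·3 = 24
A: 6·2+3·7+6·1 = 39 | 1·4+1·0+5·7 = 39
Y: 6·4+3·3+6·2 = 45 | 1·8+1·2+5·7 = 45
gcd(6,3,6,1,1,5) = 1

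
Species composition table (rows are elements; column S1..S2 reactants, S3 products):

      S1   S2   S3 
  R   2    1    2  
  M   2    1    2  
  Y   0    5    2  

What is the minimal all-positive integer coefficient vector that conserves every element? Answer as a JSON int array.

R: 4·2+2·1 = 10 | 5·2 = 10
M: 4·2+2·1 = 10 | 5·2 = 10
Y: 4·0+2·5 = 10 | 5·2 = 10
gcd(4,2,5) = 1

Coefficients: [4, 2, 5]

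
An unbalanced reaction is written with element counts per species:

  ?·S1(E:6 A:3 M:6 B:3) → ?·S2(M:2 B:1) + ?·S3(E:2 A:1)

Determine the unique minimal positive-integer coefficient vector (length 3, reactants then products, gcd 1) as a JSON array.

E: 1·6 = 6 | 3·0+3·2 = 6
A: 1·3 = 3 | 3·0+3·1 = 3
M: 1·6 = 6 | 3·2+3·0 = 6
B: 1·3 = 3 | 3·1+3·0 = 3
gcd(1,3,3) = 1

Coefficients: [1, 3, 3]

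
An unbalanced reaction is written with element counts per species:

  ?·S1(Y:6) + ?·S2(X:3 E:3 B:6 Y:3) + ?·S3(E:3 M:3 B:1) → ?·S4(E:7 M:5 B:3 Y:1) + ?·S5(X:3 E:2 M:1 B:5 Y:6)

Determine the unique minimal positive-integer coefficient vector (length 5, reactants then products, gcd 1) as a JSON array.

Coefficients: [2, 3, 6, 3, 3]

X: 2·0+3·3+6·0 = 9 | 3·0+3·3 = 9
E: 2·0+3·3+6·3 = 27 | 3·7+3·2 = 27
M: 2·0+3·0+6·3 = 18 | 3·5+3·1 = 18
B: 2·0+3·6+6·1 = 24 | 3·3+3·5 = 24
Y: 2·6+3·3+6·0 = 21 | 3·1+3·6 = 21
gcd(2,3,6,3,3) = 1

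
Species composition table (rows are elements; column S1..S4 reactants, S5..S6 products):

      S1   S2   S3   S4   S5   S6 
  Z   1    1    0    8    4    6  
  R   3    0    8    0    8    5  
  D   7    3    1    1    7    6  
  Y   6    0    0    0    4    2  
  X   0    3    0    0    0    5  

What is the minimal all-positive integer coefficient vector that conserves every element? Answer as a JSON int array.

Z: 5·1+5·1+6·0+4·8 = 42 | 6·4+3·6 = 42
R: 5·3+5·0+6·8+4·0 = 63 | 6·8+3·5 = 63
D: 5·7+5·3+6·1+4·1 = 60 | 6·7+3·6 = 60
Y: 5·6+5·0+6·0+4·0 = 30 | 6·4+3·2 = 30
X: 5·0+5·3+6·0+4·0 = 15 | 6·0+3·5 = 15
gcd(5,5,6,4,6,3) = 1

Coefficients: [5, 5, 6, 4, 6, 3]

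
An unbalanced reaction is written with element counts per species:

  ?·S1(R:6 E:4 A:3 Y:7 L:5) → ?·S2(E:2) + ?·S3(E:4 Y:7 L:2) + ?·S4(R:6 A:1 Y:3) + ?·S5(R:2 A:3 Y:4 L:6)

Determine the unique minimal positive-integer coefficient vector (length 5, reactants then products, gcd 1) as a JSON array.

R: 4·6 = 24 | 6·0+1·0+3·6+3·2 = 24
E: 4·4 = 16 | 6·2+1·4+3·0+3·0 = 16
A: 4·3 = 12 | 6·0+1·0+3·1+3·3 = 12
Y: 4·7 = 28 | 6·0+1·7+3·3+3·4 = 28
L: 4·5 = 20 | 6·0+1·2+3·0+3·6 = 20
gcd(4,6,1,3,3) = 1

Coefficients: [4, 6, 1, 3, 3]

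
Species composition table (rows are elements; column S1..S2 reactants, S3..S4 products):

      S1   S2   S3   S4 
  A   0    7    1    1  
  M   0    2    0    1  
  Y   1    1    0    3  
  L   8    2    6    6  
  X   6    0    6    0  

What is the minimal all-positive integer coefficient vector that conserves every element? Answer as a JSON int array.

A: 5·0+1·7 = 7 | 5·1+2·1 = 7
M: 5·0+1·2 = 2 | 5·0+2·1 = 2
Y: 5·1+1·1 = 6 | 5·0+2·3 = 6
L: 5·8+1·2 = 42 | 5·6+2·6 = 42
X: 5·6+1·0 = 30 | 5·6+2·0 = 30
gcd(5,1,5,2) = 1

Coefficients: [5, 1, 5, 2]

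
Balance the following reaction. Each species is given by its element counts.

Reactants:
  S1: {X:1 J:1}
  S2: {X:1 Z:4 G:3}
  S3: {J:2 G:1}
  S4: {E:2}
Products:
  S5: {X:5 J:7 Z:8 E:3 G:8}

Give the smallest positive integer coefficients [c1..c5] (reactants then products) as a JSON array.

X: 6·1+4·1+4·0+3·0 = 10 | 2·5 = 10
J: 6·1+4·0+4·2+3·0 = 14 | 2·7 = 14
Z: 6·0+4·4+4·0+3·0 = 16 | 2·8 = 16
E: 6·0+4·0+4·0+3·2 = 6 | 2·3 = 6
G: 6·0+4·3+4·1+3·0 = 16 | 2·8 = 16
gcd(6,4,4,3,2) = 1

Coefficients: [6, 4, 4, 3, 2]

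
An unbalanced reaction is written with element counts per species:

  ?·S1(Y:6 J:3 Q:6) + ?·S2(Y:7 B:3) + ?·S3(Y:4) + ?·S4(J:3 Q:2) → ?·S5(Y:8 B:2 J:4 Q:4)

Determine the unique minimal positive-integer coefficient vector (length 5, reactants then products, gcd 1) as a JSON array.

Coefficients: [1, 2, 1, 3, 3]

Y: 1·6+2·7+1·4+3·0 = 24 | 3·8 = 24
B: 1·0+2·3+1·0+3·0 = 6 | 3·2 = 6
J: 1·3+2·0+1·0+3·3 = 12 | 3·4 = 12
Q: 1·6+2·0+1·0+3·2 = 12 | 3·4 = 12
gcd(1,2,1,3,3) = 1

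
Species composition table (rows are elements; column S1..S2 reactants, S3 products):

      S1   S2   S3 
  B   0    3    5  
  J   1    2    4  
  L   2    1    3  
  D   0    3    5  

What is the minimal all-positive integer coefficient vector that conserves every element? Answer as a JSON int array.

B: 2·0+5·3 = 15 | 3·5 = 15
J: 2·1+5·2 = 12 | 3·4 = 12
L: 2·2+5·1 = 9 | 3·3 = 9
D: 2·0+5·3 = 15 | 3·5 = 15
gcd(2,5,3) = 1

Coefficients: [2, 5, 3]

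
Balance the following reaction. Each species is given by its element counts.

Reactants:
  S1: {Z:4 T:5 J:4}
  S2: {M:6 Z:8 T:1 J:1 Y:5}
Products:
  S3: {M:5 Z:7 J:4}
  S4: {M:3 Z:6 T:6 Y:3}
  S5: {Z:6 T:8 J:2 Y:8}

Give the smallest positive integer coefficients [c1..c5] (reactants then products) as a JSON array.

M: 6·0+6·6 = 36 | 6·5+2·3+3·0 = 36
Z: 6·4+6·8 = 72 | 6·7+2·6+3·6 = 72
T: 6·5+6·1 = 36 | 6·0+2·6+3·8 = 36
J: 6·4+6·1 = 30 | 6·4+2·0+3·2 = 30
Y: 6·0+6·5 = 30 | 6·0+2·3+3·8 = 30
gcd(6,6,6,2,3) = 1

Coefficients: [6, 6, 6, 2, 3]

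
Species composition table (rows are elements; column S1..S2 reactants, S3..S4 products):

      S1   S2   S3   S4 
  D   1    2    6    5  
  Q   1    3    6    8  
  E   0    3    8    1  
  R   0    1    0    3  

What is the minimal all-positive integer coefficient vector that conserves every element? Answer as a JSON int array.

Coefficients: [5, 3, 1, 1]

D: 5·1+3·2 = 11 | 1·6+1·5 = 11
Q: 5·1+3·3 = 14 | 1·6+1·8 = 14
E: 5·0+3·3 = 9 | 1·8+1·1 = 9
R: 5·0+3·1 = 3 | 1·0+1·3 = 3
gcd(5,3,1,1) = 1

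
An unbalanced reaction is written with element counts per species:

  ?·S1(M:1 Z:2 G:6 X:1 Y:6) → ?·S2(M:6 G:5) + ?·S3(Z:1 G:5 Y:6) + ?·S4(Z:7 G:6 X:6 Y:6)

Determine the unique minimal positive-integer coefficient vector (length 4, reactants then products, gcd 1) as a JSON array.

Coefficients: [6, 1, 5, 1]

M: 6·1 = 6 | 1·6+5·0+1·0 = 6
Z: 6·2 = 12 | 1·0+5·1+1·7 = 12
G: 6·6 = 36 | 1·5+5·5+1·6 = 36
X: 6·1 = 6 | 1·0+5·0+1·6 = 6
Y: 6·6 = 36 | 1·0+5·6+1·6 = 36
gcd(6,1,5,1) = 1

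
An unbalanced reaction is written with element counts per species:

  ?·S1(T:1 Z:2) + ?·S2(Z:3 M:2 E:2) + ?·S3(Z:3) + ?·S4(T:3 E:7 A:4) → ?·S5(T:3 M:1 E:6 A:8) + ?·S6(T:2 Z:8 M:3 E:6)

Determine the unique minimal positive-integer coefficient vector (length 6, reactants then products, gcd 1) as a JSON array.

T: 3·1+5·0+1·0+2·3 = 9 | 1·3+3·2 = 9
Z: 3·2+5·3+1·3+2·0 = 24 | 1·0+3·8 = 24
M: 3·0+5·2+1·0+2·0 = 10 | 1·1+3·3 = 10
E: 3·0+5·2+1·0+2·7 = 24 | 1·6+3·6 = 24
A: 3·0+5·0+1·0+2·4 = 8 | 1·8+3·0 = 8
gcd(3,5,1,2,1,3) = 1

Coefficients: [3, 5, 1, 2, 1, 3]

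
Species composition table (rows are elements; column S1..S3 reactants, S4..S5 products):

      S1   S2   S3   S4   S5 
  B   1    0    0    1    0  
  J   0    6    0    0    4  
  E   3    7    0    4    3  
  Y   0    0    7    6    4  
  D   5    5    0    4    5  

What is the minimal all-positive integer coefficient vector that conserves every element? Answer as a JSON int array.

Coefficients: [5, 2, 6, 5, 3]

B: 5·1+2·0+6·0 = 5 | 5·1+3·0 = 5
J: 5·0+2·6+6·0 = 12 | 5·0+3·4 = 12
E: 5·3+2·7+6·0 = 29 | 5·4+3·3 = 29
Y: 5·0+2·0+6·7 = 42 | 5·6+3·4 = 42
D: 5·5+2·5+6·0 = 35 | 5·4+3·5 = 35
gcd(5,2,6,5,3) = 1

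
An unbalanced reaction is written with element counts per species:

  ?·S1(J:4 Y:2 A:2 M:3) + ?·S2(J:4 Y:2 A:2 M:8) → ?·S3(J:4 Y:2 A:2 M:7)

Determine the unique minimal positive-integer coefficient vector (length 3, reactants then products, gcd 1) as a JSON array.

Coefficients: [1, 4, 5]

J: 1·4+4·4 = 20 | 5·4 = 20
Y: 1·2+4·2 = 10 | 5·2 = 10
A: 1·2+4·2 = 10 | 5·2 = 10
M: 1·3+4·8 = 35 | 5·7 = 35
gcd(1,4,5) = 1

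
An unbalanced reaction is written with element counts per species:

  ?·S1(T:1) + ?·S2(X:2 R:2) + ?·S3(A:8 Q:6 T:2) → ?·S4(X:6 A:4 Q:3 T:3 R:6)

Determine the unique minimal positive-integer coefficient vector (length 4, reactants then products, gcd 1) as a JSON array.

Coefficients: [4, 6, 1, 2]

X: 4·0+6·2+1·0 = 12 | 2·6 = 12
A: 4·0+6·0+1·8 = 8 | 2·4 = 8
Q: 4·0+6·0+1·6 = 6 | 2·3 = 6
T: 4·1+6·0+1·2 = 6 | 2·3 = 6
R: 4·0+6·2+1·0 = 12 | 2·6 = 12
gcd(4,6,1,2) = 1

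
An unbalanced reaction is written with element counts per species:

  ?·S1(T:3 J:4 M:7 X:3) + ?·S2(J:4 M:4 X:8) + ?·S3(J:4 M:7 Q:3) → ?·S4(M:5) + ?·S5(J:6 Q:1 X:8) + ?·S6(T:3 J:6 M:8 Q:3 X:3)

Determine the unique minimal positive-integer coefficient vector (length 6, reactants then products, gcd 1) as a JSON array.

T: 1·3+3·0+2·0 = 3 | 5·0+3·0+1·3 = 3
J: 1·4+3·4+2·4 = 24 | 5·0+3·6+1·6 = 24
M: 1·7+3·4+2·7 = 33 | 5·5+3·0+1·8 = 33
Q: 1·0+3·0+2·3 = 6 | 5·0+3·1+1·3 = 6
X: 1·3+3·8+2·0 = 27 | 5·0+3·8+1·3 = 27
gcd(1,3,2,5,3,1) = 1

Coefficients: [1, 3, 2, 5, 3, 1]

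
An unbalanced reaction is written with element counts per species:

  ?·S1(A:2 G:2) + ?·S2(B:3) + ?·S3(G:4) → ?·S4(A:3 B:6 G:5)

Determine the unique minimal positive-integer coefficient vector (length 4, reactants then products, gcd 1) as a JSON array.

Coefficients: [3, 4, 1, 2]

A: 3·2+4·0+1·0 = 6 | 2·3 = 6
B: 3·0+4·3+1·0 = 12 | 2·6 = 12
G: 3·2+4·0+1·4 = 10 | 2·5 = 10
gcd(3,4,1,2) = 1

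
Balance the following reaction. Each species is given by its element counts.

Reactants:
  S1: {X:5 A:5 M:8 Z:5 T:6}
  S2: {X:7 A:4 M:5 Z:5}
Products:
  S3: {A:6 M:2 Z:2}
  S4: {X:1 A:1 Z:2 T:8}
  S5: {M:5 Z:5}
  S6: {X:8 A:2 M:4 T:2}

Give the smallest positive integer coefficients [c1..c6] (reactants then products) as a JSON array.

Coefficients: [4, 2, 3, 2, 4, 4]

X: 4·5+2·7 = 34 | 3·0+2·1+4·0+4·8 = 34
A: 4·5+2·4 = 28 | 3·6+2·1+4·0+4·2 = 28
M: 4·8+2·5 = 42 | 3·2+2·0+4·5+4·4 = 42
Z: 4·5+2·5 = 30 | 3·2+2·2+4·5+4·0 = 30
T: 4·6+2·0 = 24 | 3·0+2·8+4·0+4·2 = 24
gcd(4,2,3,2,4,4) = 1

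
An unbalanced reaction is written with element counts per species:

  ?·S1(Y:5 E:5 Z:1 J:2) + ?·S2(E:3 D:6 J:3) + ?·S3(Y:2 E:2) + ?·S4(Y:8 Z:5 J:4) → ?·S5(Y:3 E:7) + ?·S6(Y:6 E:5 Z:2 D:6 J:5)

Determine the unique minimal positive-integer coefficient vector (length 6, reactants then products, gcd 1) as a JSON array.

Coefficients: [1, 3, 4, 1, 1, 3]

Y: 1·5+3·0+4·2+1·8 = 21 | 1·3+3·6 = 21
E: 1·5+3·3+4·2+1·0 = 22 | 1·7+3·5 = 22
Z: 1·1+3·0+4·0+1·5 = 6 | 1·0+3·2 = 6
D: 1·0+3·6+4·0+1·0 = 18 | 1·0+3·6 = 18
J: 1·2+3·3+4·0+1·4 = 15 | 1·0+3·5 = 15
gcd(1,3,4,1,1,3) = 1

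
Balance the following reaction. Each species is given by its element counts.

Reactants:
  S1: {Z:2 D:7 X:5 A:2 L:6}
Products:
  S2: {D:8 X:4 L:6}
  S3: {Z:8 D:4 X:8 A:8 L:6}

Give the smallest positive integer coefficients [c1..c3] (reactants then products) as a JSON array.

Coefficients: [4, 3, 1]

Z: 4·2 = 8 | 3·0+1·8 = 8
D: 4·7 = 28 | 3·8+1·4 = 28
X: 4·5 = 20 | 3·4+1·8 = 20
A: 4·2 = 8 | 3·0+1·8 = 8
L: 4·6 = 24 | 3·6+1·6 = 24
gcd(4,3,1) = 1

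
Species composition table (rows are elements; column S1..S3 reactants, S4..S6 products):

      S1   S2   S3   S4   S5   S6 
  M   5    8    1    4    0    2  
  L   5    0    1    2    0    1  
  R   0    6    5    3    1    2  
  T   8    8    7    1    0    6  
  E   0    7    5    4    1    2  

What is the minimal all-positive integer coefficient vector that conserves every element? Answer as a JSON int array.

M: 1·5+1·8+3·1 = 16 | 1·4+6·0+6·2 = 16
L: 1·5+1·0+3·1 = 8 | 1·2+6·0+6·1 = 8
R: 1·0+1·6+3·5 = 21 | 1·3+6·1+6·2 = 21
T: 1·8+1·8+3·7 = 37 | 1·1+6·0+6·6 = 37
E: 1·0+1·7+3·5 = 22 | 1·4+6·1+6·2 = 22
gcd(1,1,3,1,6,6) = 1

Coefficients: [1, 1, 3, 1, 6, 6]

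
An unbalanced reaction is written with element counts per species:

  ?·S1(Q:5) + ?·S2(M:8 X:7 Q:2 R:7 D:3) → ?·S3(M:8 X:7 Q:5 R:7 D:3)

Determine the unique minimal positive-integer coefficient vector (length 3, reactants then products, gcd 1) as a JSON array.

M: 3·0+5·8 = 40 | 5·8 = 40
X: 3·0+5·7 = 35 | 5·7 = 35
Q: 3·5+5·2 = 25 | 5·5 = 25
R: 3·0+5·7 = 35 | 5·7 = 35
D: 3·0+5·3 = 15 | 5·3 = 15
gcd(3,5,5) = 1

Coefficients: [3, 5, 5]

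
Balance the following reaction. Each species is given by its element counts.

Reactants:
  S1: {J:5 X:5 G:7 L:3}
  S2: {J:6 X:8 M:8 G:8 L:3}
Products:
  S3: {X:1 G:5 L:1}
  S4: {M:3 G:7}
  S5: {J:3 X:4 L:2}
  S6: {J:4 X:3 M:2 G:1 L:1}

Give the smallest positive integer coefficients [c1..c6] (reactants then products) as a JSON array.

Coefficients: [4, 2, 5, 2, 4, 5]

J: 4·5+2·6 = 32 | 5·0+2·0+4·3+5·4 = 32
X: 4·5+2·8 = 36 | 5·1+2·0+4·4+5·3 = 36
M: 4·0+2·8 = 16 | 5·0+2·3+4·0+5·2 = 16
G: 4·7+2·8 = 44 | 5·5+2·7+4·0+5·1 = 44
L: 4·3+2·3 = 18 | 5·1+2·0+4·2+5·1 = 18
gcd(4,2,5,2,4,5) = 1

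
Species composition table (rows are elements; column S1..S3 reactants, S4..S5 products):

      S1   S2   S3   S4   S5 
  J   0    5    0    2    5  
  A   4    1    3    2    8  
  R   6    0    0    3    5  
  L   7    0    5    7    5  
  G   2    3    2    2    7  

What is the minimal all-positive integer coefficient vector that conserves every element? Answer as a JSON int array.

J: 5·0+5·5+3·0 = 25 | 5·2+3·5 = 25
A: 5·4+5·1+3·3 = 34 | 5·2+3·8 = 34
R: 5·6+5·0+3·0 = 30 | 5·3+3·5 = 30
L: 5·7+5·0+3·5 = 50 | 5·7+3·5 = 50
G: 5·2+5·3+3·2 = 31 | 5·2+3·7 = 31
gcd(5,5,3,5,3) = 1

Coefficients: [5, 5, 3, 5, 3]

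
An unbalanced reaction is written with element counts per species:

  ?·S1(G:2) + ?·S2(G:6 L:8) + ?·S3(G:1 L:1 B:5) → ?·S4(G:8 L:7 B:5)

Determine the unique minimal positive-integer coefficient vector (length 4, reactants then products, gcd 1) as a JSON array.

Coefficients: [5, 3, 4, 4]

G: 5·2+3·6+4·1 = 32 | 4·8 = 32
L: 5·0+3·8+4·1 = 28 | 4·7 = 28
B: 5·0+3·0+4·5 = 20 | 4·5 = 20
gcd(5,3,4,4) = 1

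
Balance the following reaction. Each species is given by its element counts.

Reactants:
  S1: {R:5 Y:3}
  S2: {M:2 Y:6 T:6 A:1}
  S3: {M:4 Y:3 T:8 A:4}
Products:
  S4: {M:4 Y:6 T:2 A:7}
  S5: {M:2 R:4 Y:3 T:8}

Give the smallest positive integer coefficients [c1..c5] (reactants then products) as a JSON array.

Coefficients: [4, 1, 5, 3, 5]

M: 4·0+1·2+5·4 = 22 | 3·4+5·2 = 22
R: 4·5+1·0+5·0 = 20 | 3·0+5·4 = 20
Y: 4·3+1·6+5·3 = 33 | 3·6+5·3 = 33
T: 4·0+1·6+5·8 = 46 | 3·2+5·8 = 46
A: 4·0+1·1+5·4 = 21 | 3·7+5·0 = 21
gcd(4,1,5,3,5) = 1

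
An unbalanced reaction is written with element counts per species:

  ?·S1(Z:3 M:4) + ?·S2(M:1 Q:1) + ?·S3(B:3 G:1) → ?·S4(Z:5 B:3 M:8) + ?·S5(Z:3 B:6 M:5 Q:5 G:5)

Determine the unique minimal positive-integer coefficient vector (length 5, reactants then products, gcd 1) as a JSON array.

Coefficients: [6, 5, 5, 3, 1]

Z: 6·3+5·0+5·0 = 18 | 3·5+1·3 = 18
B: 6·0+5·0+5·3 = 15 | 3·3+1·6 = 15
M: 6·4+5·1+5·0 = 29 | 3·8+1·5 = 29
Q: 6·0+5·1+5·0 = 5 | 3·0+1·5 = 5
G: 6·0+5·0+5·1 = 5 | 3·0+1·5 = 5
gcd(6,5,5,3,1) = 1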